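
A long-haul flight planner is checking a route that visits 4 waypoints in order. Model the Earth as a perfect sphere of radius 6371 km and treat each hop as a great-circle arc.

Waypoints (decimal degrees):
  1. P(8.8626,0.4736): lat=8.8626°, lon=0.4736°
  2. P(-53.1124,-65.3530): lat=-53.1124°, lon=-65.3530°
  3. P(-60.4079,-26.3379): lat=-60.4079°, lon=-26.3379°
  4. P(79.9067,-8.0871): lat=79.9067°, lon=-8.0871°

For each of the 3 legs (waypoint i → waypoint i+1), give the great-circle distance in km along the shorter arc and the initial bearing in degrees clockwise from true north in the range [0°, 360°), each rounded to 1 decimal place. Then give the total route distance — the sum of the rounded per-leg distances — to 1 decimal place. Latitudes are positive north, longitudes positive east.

Leg 1: φ1=0.1546816, φ2=-0.9269863, Δφ=-1.0816678, Δλ=-1.1488909 rad; a=sin²(Δφ/2)+cosφ1·cosφ2·sin²(Δλ/2)=0.4401787914; c=2·atan2(√a, √(1-a))=1.450866622; dist=6371·c=9243.471 ≈ 9243.5 km; running total=9243.5 km
Leg 1 bearing: y=sinΔλ·cosφ2=-0.54761167, x=cosφ1·sinφ2-sinφ1·cosφ2·cosΔλ=-0.82813474; θ=atan2(y, x)=-146.5250° <0 so +360° → 213.4750° ≈ 213.5°
Leg 2: φ1=-0.9269863, φ2=-1.0543167, Δφ=-0.1273305, Δλ=0.6809420 rad; a=sin²(Δφ/2)+cosφ1·cosφ2·sin²(Δλ/2)=0.0371010408; c=2·atan2(√a, √(1-a))=0.387655369; dist=6371·c=2469.752 ≈ 2469.8 km; running total=11713.3 km
Leg 2 bearing: y=sinΔλ·cosφ2=0.31087337, x=cosφ1·sinφ2-sinφ1·cosφ2·cosΔλ=-0.21507199; θ=atan2(y, x)=124.6767° ≈ 124.7°
Leg 3: φ1=-1.0543167, φ2=1.3946350, Δφ=2.4489518, Δλ=0.3185366 rad; a=sin²(Δφ/2)+cosφ1·cosφ2·sin²(Δλ/2)=0.8869579356; c=2·atan2(√a, √(1-a))=2.455797723; dist=6371·c=15645.887 ≈ 15645.9 km; running total=27359.2 km
Leg 3 bearing: y=sinΔλ·cosφ2=0.05488478, x=cosφ1·sinφ2-sinφ1·cosφ2·cosΔλ=0.63090561; θ=atan2(y, x)=4.9719° ≈ 5.0°

Leg 1: dist=9243.5 km, bearing=213.5°
Leg 2: dist=2469.8 km, bearing=124.7°
Leg 3: dist=15645.9 km, bearing=5.0°
Total: 27359.2 km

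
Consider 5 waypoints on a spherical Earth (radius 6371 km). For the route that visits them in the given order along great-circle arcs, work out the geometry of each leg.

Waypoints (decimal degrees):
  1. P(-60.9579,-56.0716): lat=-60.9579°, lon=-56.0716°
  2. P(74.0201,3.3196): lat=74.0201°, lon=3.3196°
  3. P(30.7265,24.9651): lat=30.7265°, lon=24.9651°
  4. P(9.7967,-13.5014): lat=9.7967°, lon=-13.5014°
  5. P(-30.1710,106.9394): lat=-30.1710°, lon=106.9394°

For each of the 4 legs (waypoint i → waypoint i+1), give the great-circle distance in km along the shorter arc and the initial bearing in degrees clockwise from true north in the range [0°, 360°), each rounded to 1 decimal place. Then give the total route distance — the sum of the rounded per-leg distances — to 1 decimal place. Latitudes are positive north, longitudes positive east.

Leg 1: φ1=-1.0639161, φ2=1.2918945, Δφ=2.3558105, Δλ=1.0365720 rad; a=sin²(Δφ/2)+cosφ1·cosφ2·sin²(Δλ/2)=0.8862158642; c=2·atan2(√a, √(1-a))=2.453457518; dist=6371·c=15630.978 ≈ 15631.0 km; running total=15631.0 km
Leg 1 bearing: y=sinΔλ·cosφ2=0.23694085, x=cosφ1·sinφ2-sinφ1·cosφ2·cosΔλ=0.58924380; θ=atan2(y, x)=21.9056° ≈ 21.9°
Leg 2: φ1=1.2918945, φ2=0.5362786, Δφ=-0.7556159, Δλ=0.3777852 rad; a=sin²(Δφ/2)+cosφ1·cosφ2·sin²(Δλ/2)=0.1444192274; c=2·atan2(√a, √(1-a))=0.779647293; dist=6371·c=4967.133 ≈ 4967.1 km; running total=20598.1 km
Leg 2 bearing: y=sinΔλ·cosφ2=0.31708038, x=cosφ1·sinφ2-sinφ1·cosφ2·cosΔλ=-0.62746258; θ=atan2(y, x)=153.1908° ≈ 153.2°
Leg 3: φ1=0.5362786, φ2=0.1709847, Δφ=-0.3652939, Δλ=-0.6713671 rad; a=sin²(Δφ/2)+cosφ1·cosφ2·sin²(Δλ/2)=0.1249107313; c=2·atan2(√a, √(1-a))=0.722464283; dist=6371·c=4602.820 ≈ 4602.8 km; running total=25200.9 km
Leg 3 bearing: y=sinΔλ·cosφ2=-0.61298593, x=cosφ1·sinφ2-sinφ1·cosφ2·cosΔλ=-0.24795244; θ=atan2(y, x)=-112.0233° <0 so +360° → 247.9767° ≈ 248.0°
Leg 4: φ1=0.1709847, φ2=-0.5265833, Δφ=-0.6975680, Δλ=2.1020885 rad; a=sin²(Δφ/2)+cosφ1·cosφ2·sin²(Δλ/2)=0.7585702233; c=2·atan2(√a, √(1-a))=2.114302904; dist=6371·c=13470.224 ≈ 13470.2 km; running total=38671.1 km
Leg 4 bearing: y=sinΔλ·cosφ2=0.74535662, x=cosφ1·sinφ2-sinφ1·cosφ2·cosΔλ=-0.42072470; θ=atan2(y, x)=119.4430° ≈ 119.4°

Leg 1: dist=15631.0 km, bearing=21.9°
Leg 2: dist=4967.1 km, bearing=153.2°
Leg 3: dist=4602.8 km, bearing=248.0°
Leg 4: dist=13470.2 km, bearing=119.4°
Total: 38671.1 km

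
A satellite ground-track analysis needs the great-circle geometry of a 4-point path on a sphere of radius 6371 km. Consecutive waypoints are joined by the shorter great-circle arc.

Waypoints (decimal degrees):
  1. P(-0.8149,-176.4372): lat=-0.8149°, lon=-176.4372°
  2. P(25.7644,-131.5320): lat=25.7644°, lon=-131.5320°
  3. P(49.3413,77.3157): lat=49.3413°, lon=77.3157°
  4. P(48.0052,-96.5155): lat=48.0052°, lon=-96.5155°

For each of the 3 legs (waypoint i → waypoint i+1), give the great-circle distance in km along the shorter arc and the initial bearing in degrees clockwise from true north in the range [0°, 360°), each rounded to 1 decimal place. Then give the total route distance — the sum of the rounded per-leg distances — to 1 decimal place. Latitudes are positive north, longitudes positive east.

Leg 1: φ1=-0.0142227, φ2=0.4496736, Δφ=0.4638963, Δλ=0.7837436 rad; a=sin²(Δφ/2)+cosφ1·cosφ2·sin²(Δλ/2)=0.1841905596; c=2·atan2(√a, √(1-a))=0.887156760; dist=6371·c=5652.076 ≈ 5652.1 km; running total=5652.1 km
Leg 1 bearing: y=sinΔλ·cosφ2=0.63575808, x=cosφ1·sinφ2-sinφ1·cosφ2·cosΔλ=0.44369951; θ=atan2(y, x)=55.0886° ≈ 55.1°
Leg 2: φ1=0.4496736, φ2=0.8611681, Δφ=0.4114945, Δλ=3.6450800 rad; a=sin²(Δφ/2)+cosφ1·cosφ2·sin²(Δλ/2)=0.5921101620; c=2·atan2(√a, √(1-a))=1.756074878; dist=6371·c=11187.953 ≈ 11188.0 km; running total=16840.1 km
Leg 2 bearing: y=sinΔλ·cosφ2=-0.31436268, x=cosφ1·sinφ2-sinφ1·cosφ2·cosΔλ=0.93125667; θ=atan2(y, x)=-18.6530° <0 so +360° → 341.3470° ≈ 341.3°
Leg 3: φ1=0.8611681, φ2=0.8378488, Δφ=-0.0233193, Δλ=-3.0339268 rad; a=sin²(Δφ/2)+cosφ1·cosφ2·sin²(Δλ/2)=0.4348031202; c=2·atan2(√a, √(1-a))=1.440030207; dist=6371·c=9174.432 ≈ 9174.4 km; running total=26014.5 km
Leg 3 bearing: y=sinΔλ·cosφ2=-0.07189618, x=cosφ1·sinφ2-sinφ1·cosφ2·cosΔλ=0.98885207; θ=atan2(y, x)=-4.1585° <0 so +360° → 355.8415° ≈ 355.8°

Leg 1: dist=5652.1 km, bearing=55.1°
Leg 2: dist=11188.0 km, bearing=341.3°
Leg 3: dist=9174.4 km, bearing=355.8°
Total: 26014.5 km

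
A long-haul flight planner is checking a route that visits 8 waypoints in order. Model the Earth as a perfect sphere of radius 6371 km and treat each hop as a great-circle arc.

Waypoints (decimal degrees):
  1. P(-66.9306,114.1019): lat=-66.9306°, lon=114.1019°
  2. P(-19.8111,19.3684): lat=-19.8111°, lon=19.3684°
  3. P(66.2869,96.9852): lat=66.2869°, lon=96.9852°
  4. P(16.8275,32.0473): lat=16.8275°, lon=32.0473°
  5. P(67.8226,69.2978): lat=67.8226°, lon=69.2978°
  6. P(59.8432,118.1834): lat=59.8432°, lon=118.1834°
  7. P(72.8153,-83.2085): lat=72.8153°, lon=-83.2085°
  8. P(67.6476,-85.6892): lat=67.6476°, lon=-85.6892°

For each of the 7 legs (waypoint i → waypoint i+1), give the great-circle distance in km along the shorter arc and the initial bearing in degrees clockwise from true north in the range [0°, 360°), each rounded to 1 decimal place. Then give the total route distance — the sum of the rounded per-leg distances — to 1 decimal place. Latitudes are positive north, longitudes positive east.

Leg 1: dist=8190.2 km, bearing=257.7°
Leg 2: dist=11480.7 km, bearing=23.8°
Leg 3: dist=7189.0 km, bearing=253.6°
Leg 4: dist=6253.9 km, bearing=16.0°
Leg 5: dist=2476.8 km, bearing=86.9°
Leg 6: dist=5175.0 km, bearing=8.5°
Leg 7: dist=582.0 km, bearing=190.4°
Total: 41347.6 km

Leg 1: φ1=-1.1681593, φ2=-0.3457689, Δφ=0.8223904, Δλ=-1.6534115 rad; a=sin²(Δφ/2)+cosφ1·cosφ2·sin²(Δλ/2)=0.3593023820; c=2·atan2(√a, √(1-a))=1.285548538; dist=6371·c=8190.230 ≈ 8190.2 km; running total=8190.2 km
Leg 1 bearing: y=sinΔλ·cosφ2=-0.93760630, x=cosφ1·sinφ2-sinφ1·cosφ2·cosΔλ=-0.20423309; θ=atan2(y, x)=-102.2884° <0 so +360° → 257.7116° ≈ 257.7°
Leg 2: φ1=-0.3457689, φ2=1.1569247, Δφ=1.5026936, Δλ=1.3546687 rad; a=sin²(Δφ/2)+cosφ1·cosφ2·sin²(Δλ/2)=0.6145837247; c=2·atan2(√a, √(1-a))=1.802018610; dist=6371·c=11480.661 ≈ 11480.7 km; running total=19670.9 km
Leg 2 bearing: y=sinΔλ·cosφ2=0.39280102, x=cosφ1·sinφ2-sinφ1·cosφ2·cosΔλ=0.89061195; θ=atan2(y, x)=23.7997° ≈ 23.8°
Leg 3: φ1=1.1569247, φ2=0.2936953, Δφ=-0.8632294, Δλ=-1.1333802 rad; a=sin²(Δφ/2)+cosφ1·cosφ2·sin²(Δλ/2)=0.2859454327; c=2·atan2(√a, √(1-a))=1.128396886; dist=6371·c=7189.017 ≈ 7189.0 km; running total=26859.9 km
Leg 3 bearing: y=sinΔλ·cosφ2=-0.86706134, x=cosφ1·sinφ2-sinφ1·cosφ2·cosΔλ=-0.25480818; θ=atan2(y, x)=-106.3768° <0 so +360° → 253.6232° ≈ 253.6°
Leg 4: φ1=0.2936953, φ2=1.1837277, Δφ=0.8900324, Δλ=0.6501439 rad; a=sin²(Δφ/2)+cosφ1·cosφ2·sin²(Δλ/2)=0.2221610215; c=2·atan2(√a, √(1-a))=0.981618140; dist=6371·c=6253.889 ≈ 6253.9 km; running total=33113.8 km
Leg 4 bearing: y=sinΔλ·cosφ2=0.22848630, x=cosφ1·sinφ2-sinφ1·cosφ2·cosΔλ=0.79938477; θ=atan2(y, x)=15.9514° ≈ 16.0°
Leg 5: φ1=1.1837277, φ2=1.0444609, Δφ=-0.1392668, Δλ=0.8532147 rad; a=sin²(Δφ/2)+cosφ1·cosφ2·sin²(Δλ/2)=0.0373092802; c=2·atan2(√a, √(1-a))=0.388755628; dist=6371·c=2476.762 ≈ 2476.8 km; running total=35590.6 km
Leg 5 bearing: y=sinΔλ·cosφ2=0.37848324, x=cosφ1·sinφ2-sinφ1·cosφ2·cosΔλ=0.02048482; θ=atan2(y, x)=86.9020° ≈ 86.9°
Leg 6: φ1=1.0444609, φ2=1.2708667, Δφ=0.2264059, Δλ=-3.5149517 rad; a=sin²(Δφ/2)+cosφ1·cosφ2·sin²(Δλ/2)=0.1560736751; c=2·atan2(√a, √(1-a))=0.812269829; dist=6371·c=5174.971 ≈ 5175.0 km; running total=40765.6 km
Leg 6 bearing: y=sinΔλ·cosφ2=0.10776503, x=cosφ1·sinφ2-sinφ1·cosφ2·cosΔλ=0.71780598; θ=atan2(y, x)=8.5381° ≈ 8.5°
Leg 7: φ1=1.2708667, φ2=1.1806734, Δφ=-0.0901934, Δλ=-0.0432964 rad; a=sin²(Δφ/2)+cosφ1·cosφ2·sin²(Δλ/2)=0.0020849824; c=2·atan2(√a, √(1-a))=0.091354980; dist=6371·c=582.023 ≈ 582.0 km; running total=41347.6 km
Leg 7 bearing: y=sinΔλ·cosφ2=-0.01646056, x=cosφ1·sinφ2-sinφ1·cosφ2·cosΔλ=-0.08973066; θ=atan2(y, x)=-169.6050° <0 so +360° → 190.3950° ≈ 190.4°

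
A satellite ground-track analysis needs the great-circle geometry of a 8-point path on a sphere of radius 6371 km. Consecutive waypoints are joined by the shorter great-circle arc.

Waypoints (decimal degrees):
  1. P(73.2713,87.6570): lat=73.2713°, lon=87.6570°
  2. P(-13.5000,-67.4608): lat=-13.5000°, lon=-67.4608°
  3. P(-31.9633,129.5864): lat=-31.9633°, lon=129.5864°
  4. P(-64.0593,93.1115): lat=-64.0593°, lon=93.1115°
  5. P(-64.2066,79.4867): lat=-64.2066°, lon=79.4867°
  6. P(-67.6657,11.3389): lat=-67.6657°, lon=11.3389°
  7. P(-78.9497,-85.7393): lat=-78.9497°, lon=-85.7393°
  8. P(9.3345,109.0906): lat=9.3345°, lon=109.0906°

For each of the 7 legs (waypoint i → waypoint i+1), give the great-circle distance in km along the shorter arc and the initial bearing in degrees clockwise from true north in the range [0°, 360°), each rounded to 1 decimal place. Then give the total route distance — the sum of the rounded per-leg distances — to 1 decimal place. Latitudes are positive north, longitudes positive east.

Leg 1: φ1=1.2788254, φ2=-0.2356194, Δφ=-1.5144449, Δλ=-2.7073163 rad; a=sin²(Δφ/2)+cosφ1·cosφ2·sin²(Δλ/2)=0.7387361063; c=2·atan2(√a, √(1-a))=2.068571873; dist=6371·c=13178.871 ≈ 13178.9 km; running total=13178.9 km
Leg 1 bearing: y=sinΔλ·cosφ2=-0.40912854, x=cosφ1·sinφ2-sinφ1·cosφ2·cosΔλ=0.77758223; θ=atan2(y, x)=-27.7513° <0 so +360° → 332.2487° ≈ 332.2°
Leg 2: φ1=-0.2356194, φ2=-0.5578648, Δφ=-0.3222454, Δλ=3.4391224 rad; a=sin²(Δφ/2)+cosφ1·cosφ2·sin²(Δλ/2)=0.8325603957; c=2·atan2(√a, √(1-a))=2.298451892; dist=6371·c=14643.437 ≈ 14643.4 km; running total=27822.3 km
Leg 2 bearing: y=sinΔλ·cosφ2=-0.24871273, x=cosφ1·sinφ2-sinφ1·cosφ2·cosΔλ=-0.70409964; θ=atan2(y, x)=-160.5450° <0 so +360° → 199.4550° ≈ 199.5°
Leg 3: φ1=-0.5578648, φ2=-1.1180457, Δφ=-0.5601809, Δλ=-0.6366071 rad; a=sin²(Δφ/2)+cosφ1·cosφ2·sin²(Δλ/2)=0.1127683891; c=2·atan2(√a, √(1-a))=0.684930175; dist=6371·c=4363.690 ≈ 4363.7 km; running total=32186.0 km
Leg 3 bearing: y=sinΔλ·cosφ2=-0.26004561, x=cosφ1·sinφ2-sinφ1·cosφ2·cosΔλ=-0.57670009; θ=atan2(y, x)=-155.7284° <0 so +360° → 204.2716° ≈ 204.3°
Leg 4: φ1=-1.1180457, φ2=-1.1206166, Δφ=-0.0025709, Δλ=-0.2377976 rad; a=sin²(Δφ/2)+cosφ1·cosφ2·sin²(Δλ/2)=0.0026798530; c=2·atan2(√a, √(1-a))=0.103580891; dist=6371·c=659.914 ≈ 659.9 km; running total=32845.9 km
Leg 4 bearing: y=sinΔλ·cosφ2=-0.10249982, x=cosφ1·sinφ2-sinφ1·cosφ2·cosΔλ=-0.01358203; θ=atan2(y, x)=-97.5482° <0 so +360° → 262.4518° ≈ 262.5°
Leg 5: φ1=-1.1206166, φ2=-1.1809893, Δφ=-0.0603727, Δλ=-1.1894035 rad; a=sin²(Δφ/2)+cosφ1·cosφ2·sin²(Δλ/2)=0.0528140413; c=2·atan2(√a, √(1-a))=0.463771189; dist=6371·c=2954.686 ≈ 2954.7 km; running total=35800.6 km
Leg 5 bearing: y=sinΔλ·cosφ2=-0.35270515, x=cosφ1·sinφ2-sinφ1·cosφ2·cosΔλ=-0.27513261; θ=atan2(y, x)=-127.9565° <0 so +360° → 232.0435° ≈ 232.0°
Leg 6: φ1=-1.1809893, φ2=-1.3779322, Δφ=-0.1969430, Δλ=-1.6943342 rad; a=sin²(Δφ/2)+cosφ1·cosφ2·sin²(Δλ/2)=0.0505713332; c=2·atan2(√a, √(1-a))=0.453641215; dist=6371·c=2890.148 ≈ 2890.1 km; running total=38690.7 km
Leg 6 bearing: y=sinΔλ·cosφ2=-0.19020995, x=cosφ1·sinφ2-sinφ1·cosφ2·cosΔλ=-0.39481093; θ=atan2(y, x)=-154.2764° <0 so +360° → 205.7236° ≈ 205.7°
Leg 7: φ1=-1.3779322, φ2=0.1629178, Δφ=1.5408500, Δλ=3.4004232 rad; a=sin²(Δφ/2)+cosφ1·cosφ2·sin²(Δλ/2)=0.6710116832; c=2·atan2(√a, √(1-a))=1.919865607; dist=6371·c=12231.464 ≈ 12231.5 km; running total=50922.2 km
Leg 7 bearing: y=sinΔλ·cosφ2=-0.25256103, x=cosφ1·sinφ2-sinφ1·cosφ2·cosΔλ=-0.90511488; θ=atan2(y, x)=-164.4089° <0 so +360° → 195.5911° ≈ 195.6°

Leg 1: dist=13178.9 km, bearing=332.2°
Leg 2: dist=14643.4 km, bearing=199.5°
Leg 3: dist=4363.7 km, bearing=204.3°
Leg 4: dist=659.9 km, bearing=262.5°
Leg 5: dist=2954.7 km, bearing=232.0°
Leg 6: dist=2890.1 km, bearing=205.7°
Leg 7: dist=12231.5 km, bearing=195.6°
Total: 50922.2 km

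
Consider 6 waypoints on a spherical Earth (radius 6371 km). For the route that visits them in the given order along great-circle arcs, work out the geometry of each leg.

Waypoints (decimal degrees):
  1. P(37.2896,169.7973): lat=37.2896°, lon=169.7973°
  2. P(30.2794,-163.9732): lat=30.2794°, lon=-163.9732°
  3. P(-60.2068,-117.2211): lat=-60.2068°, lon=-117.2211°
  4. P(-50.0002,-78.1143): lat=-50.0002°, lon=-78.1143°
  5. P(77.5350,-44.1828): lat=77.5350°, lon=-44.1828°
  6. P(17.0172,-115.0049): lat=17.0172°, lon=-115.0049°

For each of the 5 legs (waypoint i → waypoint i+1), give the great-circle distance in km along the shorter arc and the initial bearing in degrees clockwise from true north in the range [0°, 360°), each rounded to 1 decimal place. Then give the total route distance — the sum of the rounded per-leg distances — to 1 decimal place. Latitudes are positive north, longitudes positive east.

Leg 1: dist=2536.6 km, bearing=100.1°
Leg 2: dist=10925.5 km, bearing=158.5°
Leg 3: dist=2683.1 km, bearing=82.7°
Leg 4: dist=14373.3 km, bearing=9.0°
Leg 5: dist=7705.2 km, bearing=254.9°
Total: 38223.7 km

Leg 1: φ1=0.6508263, φ2=0.5284752, Δφ=-0.1223511, Δλ=-5.8253942 rad; a=sin²(Δφ/2)+cosφ1·cosφ2·sin²(Δλ/2)=0.0391101000; c=2·atan2(√a, √(1-a))=0.398150107; dist=6371·c=2536.614 ≈ 2536.6 km; running total=2536.6 km
Leg 1 bearing: y=sinΔλ·cosφ2=0.38167315, x=cosφ1·sinφ2-sinφ1·cosφ2·cosΔλ=-0.06817335; θ=atan2(y, x)=100.1272° ≈ 100.1°
Leg 2: φ1=0.5284752, φ2=-1.0508069, Δφ=-1.5792821, Δλ=0.8159781 rad; a=sin²(Δφ/2)+cosφ1·cosφ2·sin²(Δλ/2)=0.5717904030; c=2·atan2(√a, √(1-a))=1.714875097; dist=6371·c=10925.469 ≈ 10925.5 km; running total=13462.1 km
Leg 2 bearing: y=sinΔλ·cosφ2=0.36191887, x=cosφ1·sinφ2-sinφ1·cosφ2·cosΔλ=-0.92108593; θ=atan2(y, x)=158.5488° ≈ 158.5°
Leg 3: φ1=-1.0508069, φ2=-0.8726681, Δφ=0.1781388, Δλ=0.6825424 rad; a=sin²(Δφ/2)+cosφ1·cosφ2·sin²(Δλ/2)=0.0436876331; c=2·atan2(√a, √(1-a))=0.421136982; dist=6371·c=2683.064 ≈ 2683.1 km; running total=16145.2 km
Leg 3 bearing: y=sinΔλ·cosφ2=0.40544811, x=cosφ1·sinφ2-sinφ1·cosφ2·cosΔλ=0.05222956; θ=atan2(y, x)=82.6596° ≈ 82.7°
Leg 4: φ1=-0.8726681, φ2=1.3532410, Δφ=2.2259092, Δλ=0.5922164 rad; a=sin²(Δφ/2)+cosφ1·cosφ2·sin²(Δλ/2)=0.8164377494; c=2·atan2(√a, √(1-a))=2.256057825; dist=6371·c=14373.344 ≈ 14373.3 km; running total=30518.5 km
Leg 4 bearing: y=sinΔλ·cosφ2=0.12048396, x=cosφ1·sinφ2-sinφ1·cosφ2·cosΔλ=0.76482169; θ=atan2(y, x)=8.9524° ≈ 9.0°
Leg 5: φ1=1.3532410, φ2=0.2970062, Δφ=-1.0562349, Δλ=-1.2360788 rad; a=sin²(Δφ/2)+cosφ1·cosφ2·sin²(Δλ/2)=0.3232196053; c=2·atan2(√a, √(1-a))=1.209421293; dist=6371·c=7705.223 ≈ 7705.2 km; running total=38223.7 km
Leg 5 bearing: y=sinΔλ·cosφ2=-0.90314992, x=cosφ1·sinφ2-sinφ1·cosφ2·cosΔλ=-0.24354671; θ=atan2(y, x)=-105.0916° <0 so +360° → 254.9084° ≈ 254.9°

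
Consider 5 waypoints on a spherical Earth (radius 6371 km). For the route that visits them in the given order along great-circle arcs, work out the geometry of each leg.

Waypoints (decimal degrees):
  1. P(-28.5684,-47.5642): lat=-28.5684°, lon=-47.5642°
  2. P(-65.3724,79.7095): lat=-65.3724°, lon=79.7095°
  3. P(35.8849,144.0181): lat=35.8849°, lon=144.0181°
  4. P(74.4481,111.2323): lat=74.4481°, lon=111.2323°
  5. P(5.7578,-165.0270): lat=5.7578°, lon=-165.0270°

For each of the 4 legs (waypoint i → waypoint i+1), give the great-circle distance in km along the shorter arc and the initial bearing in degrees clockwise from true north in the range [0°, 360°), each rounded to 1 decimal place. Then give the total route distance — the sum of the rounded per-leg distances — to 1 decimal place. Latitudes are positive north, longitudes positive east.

Leg 1: φ1=-0.4986126, φ2=-1.1409636, Δφ=-0.6423510, Δλ=2.2213451 rad; a=sin²(Δφ/2)+cosφ1·cosφ2·sin²(Δλ/2)=0.3934697518; c=2·atan2(√a, √(1-a))=1.356090011; dist=6371·c=8639.649 ≈ 8639.6 km; running total=8639.6 km
Leg 1 bearing: y=sinΔλ·cosφ2=0.33160458, x=cosφ1·sinφ2-sinφ1·cosφ2·cosΔλ=-0.91904495; θ=atan2(y, x)=160.1598° ≈ 160.2°
Leg 2: φ1=-1.1409636, φ2=0.6263097, Δφ=1.7672733, Δλ=1.1223968 rad; a=sin²(Δφ/2)+cosφ1·cosφ2·sin²(Δλ/2)=0.6932355910; c=2·atan2(√a, √(1-a))=1.967598738; dist=6371·c=12535.572 ≈ 12535.6 km; running total=21175.2 km
Leg 2 bearing: y=sinΔλ·cosφ2=0.73010186, x=cosφ1·sinφ2-sinφ1·cosφ2·cosΔλ=0.56355239; θ=atan2(y, x)=52.3361° ≈ 52.3°
Leg 3: φ1=0.6263097, φ2=1.2993645, Δφ=0.6730548, Δλ=-0.5722202 rad; a=sin²(Δφ/2)+cosφ1·cosφ2·sin²(Δλ/2)=0.1263411825; c=2·atan2(√a, √(1-a))=0.726780332; dist=6371·c=4630.317 ≈ 4630.3 km; running total=25805.5 km
Leg 3 bearing: y=sinΔλ·cosφ2=-0.14518215, x=cosφ1·sinφ2-sinφ1·cosφ2·cosΔλ=0.64841229; θ=atan2(y, x)=-12.6206° <0 so +360° → 347.3794° ≈ 347.4°
Leg 4: φ1=1.2993645, φ2=0.1004926, Δφ=-1.1988719, Δλ=-4.8216344 rad; a=sin²(Δφ/2)+cosφ1·cosφ2·sin²(Δλ/2)=0.4371326648; c=2·atan2(√a, √(1-a))=1.444727983; dist=6371·c=9204.362 ≈ 9204.4 km; running total=35009.9 km
Leg 4 bearing: y=sinΔλ·cosφ2=0.98902360, x=cosφ1·sinφ2-sinφ1·cosφ2·cosΔλ=-0.07760871; θ=atan2(y, x)=94.4868° ≈ 94.5°

Leg 1: dist=8639.6 km, bearing=160.2°
Leg 2: dist=12535.6 km, bearing=52.3°
Leg 3: dist=4630.3 km, bearing=347.4°
Leg 4: dist=9204.4 km, bearing=94.5°
Total: 35009.9 km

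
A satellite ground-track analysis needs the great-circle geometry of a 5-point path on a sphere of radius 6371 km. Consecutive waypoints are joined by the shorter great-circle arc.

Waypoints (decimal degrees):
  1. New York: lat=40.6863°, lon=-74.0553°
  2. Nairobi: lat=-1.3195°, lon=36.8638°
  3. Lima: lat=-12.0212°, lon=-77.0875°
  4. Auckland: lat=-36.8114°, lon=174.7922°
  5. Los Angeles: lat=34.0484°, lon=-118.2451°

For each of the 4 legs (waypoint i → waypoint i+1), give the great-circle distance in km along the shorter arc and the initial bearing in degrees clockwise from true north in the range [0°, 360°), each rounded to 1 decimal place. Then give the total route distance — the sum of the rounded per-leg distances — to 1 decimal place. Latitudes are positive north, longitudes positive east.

Leg 1: dist=11853.4 km, bearing=77.0°
Leg 2: dist=12574.9 km, bearing=256.3°
Leg 3: dist=10765.9 km, bearing=230.0°
Leg 4: dist=10491.5 km, bearing=49.9°
Total: 45685.7 km

Leg 1: φ1=0.7101099, φ2=-0.0230296, Δφ=-0.7331395, Δλ=1.9359035 rad; a=sin²(Δφ/2)+cosφ1·cosφ2·sin²(Δλ/2)=0.6428436796; c=2·atan2(√a, √(1-a))=1.860519931; dist=6371·c=11853.372 ≈ 11853.4 km; running total=11853.4 km
Leg 1 bearing: y=sinΔλ·cosφ2=0.93383781, x=cosφ1·sinφ2-sinφ1·cosφ2·cosΔλ=0.21524330; θ=atan2(y, x)=77.0204° ≈ 77.0°
Leg 2: φ1=-0.0230296, φ2=-0.2098095, Δφ=-0.1867799, Δλ=-1.9888254 rad; a=sin²(Δφ/2)+cosφ1·cosφ2·sin²(Δλ/2)=0.6960781110; c=2·atan2(√a, √(1-a))=1.973770730; dist=6371·c=12574.893 ≈ 12574.9 km; running total=24428.3 km
Leg 2 bearing: y=sinΔλ·cosφ2=-0.89384977, x=cosφ1·sinφ2-sinφ1·cosφ2·cosΔλ=-0.21736165; θ=atan2(y, x)=-103.6676° <0 so +360° → 256.3324° ≈ 256.3°
Leg 3: φ1=-0.2098095, φ2=-0.6424801, Δφ=-0.4326706, Δλ=4.3961301 rad; a=sin²(Δφ/2)+cosφ1·cosφ2·sin²(Δλ/2)=0.5593732574; c=2·atan2(√a, √(1-a))=1.689823696; dist=6371·c=10765.867 ≈ 10765.9 km; running total=35194.2 km
Leg 3 bearing: y=sinΔλ·cosφ2=-0.76090629, x=cosφ1·sinφ2-sinφ1·cosφ2·cosΔλ=-0.63790351; θ=atan2(y, x)=-129.9747° <0 so +360° → 230.0253° ≈ 230.0°
Leg 4: φ1=-0.6424801, φ2=0.5942567, Δφ=1.2367368, Δλ=-5.1144657 rad; a=sin²(Δφ/2)+cosφ1·cosφ2·sin²(Δλ/2)=0.5379428976; c=2·atan2(√a, √(1-a))=1.646755145; dist=6371·c=10491.477 ≈ 10491.5 km; running total=45685.7 km
Leg 4 bearing: y=sinΔλ·cosφ2=0.76248709, x=cosφ1·sinφ2-sinφ1·cosφ2·cosΔλ=0.64253776; θ=atan2(y, x)=49.8796° ≈ 49.9°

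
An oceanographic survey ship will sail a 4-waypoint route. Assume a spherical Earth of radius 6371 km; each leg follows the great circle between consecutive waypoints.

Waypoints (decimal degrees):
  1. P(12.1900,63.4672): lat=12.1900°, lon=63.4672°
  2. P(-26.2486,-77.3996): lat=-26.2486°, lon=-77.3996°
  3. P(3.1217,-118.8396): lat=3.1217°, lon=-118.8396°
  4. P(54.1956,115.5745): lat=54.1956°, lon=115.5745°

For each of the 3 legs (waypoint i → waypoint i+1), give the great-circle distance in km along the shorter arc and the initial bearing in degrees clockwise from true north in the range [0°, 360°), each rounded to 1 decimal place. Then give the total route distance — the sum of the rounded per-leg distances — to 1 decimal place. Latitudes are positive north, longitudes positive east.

Leg 1: φ1=0.2127556, φ2=-0.4581245, Δφ=-0.6708801, Δλ=-2.4585895 rad; a=sin²(Δφ/2)+cosφ1·cosφ2·sin²(Δλ/2)=0.8866979282; c=2·atan2(√a, √(1-a))=2.454977000; dist=6371·c=15640.658 ≈ 15640.7 km; running total=15640.7 km
Leg 1 bearing: y=sinΔλ·cosφ2=-0.56604597, x=cosφ1·sinφ2-sinφ1·cosφ2·cosΔλ=-0.28539588; θ=atan2(y, x)=-116.7569° <0 so +360° → 243.2431° ≈ 243.2°
Leg 2: φ1=-0.4581245, φ2=0.0544839, Δφ=0.5126084, Δλ=-0.7232644 rad; a=sin²(Δφ/2)+cosφ1·cosφ2·sin²(Δλ/2)=0.1763670827; c=2·atan2(√a, √(1-a))=0.866804276; dist=6371·c=5522.410 ≈ 5522.4 km; running total=21163.1 km
Leg 2 bearing: y=sinΔλ·cosφ2=-0.66085329, x=cosφ1·sinφ2-sinφ1·cosφ2·cosΔλ=0.37989454; θ=atan2(y, x)=-60.1074° <0 so +360° → 299.8926° ≈ 299.9°
Leg 3: φ1=0.0544839, φ2=0.9458917, Δφ=0.8914077, Δλ=4.0912979 rad; a=sin²(Δφ/2)+cosφ1·cosφ2·sin²(Δλ/2)=0.6478828339; c=2·atan2(√a, √(1-a))=1.871053274; dist=6371·c=11920.480 ≈ 11920.5 km; running total=33083.6 km
Leg 3 bearing: y=sinΔλ·cosφ2=-0.47576397, x=cosφ1·sinφ2-sinφ1·cosφ2·cosΔλ=0.82835458; θ=atan2(y, x)=-29.8708° <0 so +360° → 330.1292° ≈ 330.1°

Leg 1: dist=15640.7 km, bearing=243.2°
Leg 2: dist=5522.4 km, bearing=299.9°
Leg 3: dist=11920.5 km, bearing=330.1°
Total: 33083.6 km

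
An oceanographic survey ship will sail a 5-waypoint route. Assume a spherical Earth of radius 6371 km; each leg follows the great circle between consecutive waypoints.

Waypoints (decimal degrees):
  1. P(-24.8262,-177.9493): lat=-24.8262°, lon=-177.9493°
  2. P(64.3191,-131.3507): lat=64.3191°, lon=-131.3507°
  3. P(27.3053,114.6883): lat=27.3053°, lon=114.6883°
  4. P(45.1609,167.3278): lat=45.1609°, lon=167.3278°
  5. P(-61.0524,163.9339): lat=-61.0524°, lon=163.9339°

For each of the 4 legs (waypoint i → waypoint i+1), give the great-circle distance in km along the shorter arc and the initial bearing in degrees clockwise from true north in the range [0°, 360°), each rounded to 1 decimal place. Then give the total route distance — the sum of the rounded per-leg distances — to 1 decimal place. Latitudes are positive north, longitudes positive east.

Leg 1: dist=10697.9 km, bearing=18.5°
Leg 2: dist=8351.4 km, bearing=302.8°
Leg 3: dist=5018.3 km, bearing=52.3°
Leg 4: dist=11814.4 km, bearing=181.7°
Total: 35882.0 km

Leg 1: φ1=-0.4332989, φ2=1.1225801, Δφ=1.5558790, Δλ=0.8132990 rad; a=sin²(Δφ/2)+cosφ1·cosφ2·sin²(Δλ/2)=0.5540739400; c=2·atan2(√a, √(1-a))=1.679156140; dist=6371·c=10697.904 ≈ 10697.9 km; running total=10697.9 km
Leg 1 bearing: y=sinΔλ·cosφ2=0.31486016, x=cosφ1·sinφ2-sinφ1·cosφ2·cosΔλ=0.94295658; θ=atan2(y, x)=18.4645° ≈ 18.5°
Leg 2: φ1=1.1225801, φ2=0.4765674, Δφ=-0.6460127, Δλ=4.2941906 rad; a=sin²(Δφ/2)+cosφ1·cosφ2·sin²(Δλ/2)=0.3714821560; c=2·atan2(√a, √(1-a))=1.310842751; dist=6371·c=8351.379 ≈ 8351.4 km; running total=19049.3 km
Leg 2 bearing: y=sinΔλ·cosφ2=-0.81199929, x=cosφ1·sinφ2-sinφ1·cosφ2·cosΔλ=0.52401317; θ=atan2(y, x)=-57.1644° <0 so +360° → 302.8356° ≈ 302.8°
Leg 3: φ1=0.4765674, φ2=0.7882064, Δφ=0.3116390, Δλ=0.9187326 rad; a=sin²(Δφ/2)+cosφ1·cosφ2·sin²(Δλ/2)=0.1472548681; c=2·atan2(√a, √(1-a))=0.787681659; dist=6371·c=5018.320 ≈ 5018.3 km; running total=24067.6 km
Leg 3 bearing: y=sinΔλ·cosφ2=0.56045139, x=cosφ1·sinφ2-sinφ1·cosφ2·cosΔλ=0.43379457; θ=atan2(y, x)=52.2598° ≈ 52.3°
Leg 4: φ1=0.7882064, φ2=-1.0655654, Δφ=-1.8537718, Δλ=-0.0592347 rad; a=sin²(Δφ/2)+cosφ1·cosφ2·sin²(Δλ/2)=0.6399062879; c=2·atan2(√a, √(1-a))=1.854395208; dist=6371·c=11814.352 ≈ 11814.4 km; running total=35882.0 km
Leg 4 bearing: y=sinΔλ·cosφ2=-0.02865341, x=cosφ1·sinφ2-sinφ1·cosφ2·cosΔλ=-0.95962696; θ=atan2(y, x)=-178.2897° <0 so +360° → 181.7103° ≈ 181.7°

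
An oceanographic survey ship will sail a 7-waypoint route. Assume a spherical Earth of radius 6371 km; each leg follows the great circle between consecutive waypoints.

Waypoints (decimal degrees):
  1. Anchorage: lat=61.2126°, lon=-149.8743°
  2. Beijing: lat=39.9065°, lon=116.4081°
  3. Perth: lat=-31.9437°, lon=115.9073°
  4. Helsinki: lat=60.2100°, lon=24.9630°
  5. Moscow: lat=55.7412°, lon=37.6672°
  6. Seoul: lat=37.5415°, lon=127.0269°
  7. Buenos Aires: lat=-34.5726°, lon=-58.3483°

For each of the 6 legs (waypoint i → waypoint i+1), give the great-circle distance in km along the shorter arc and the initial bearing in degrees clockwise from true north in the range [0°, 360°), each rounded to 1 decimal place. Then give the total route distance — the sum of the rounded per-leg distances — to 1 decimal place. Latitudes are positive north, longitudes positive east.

Leg 1: dist=6386.2 km, bearing=294.7°
Leg 2: dist=7989.5 km, bearing=180.4°
Leg 3: dist=13096.8 km, bearing=325.8°
Leg 4: dist=896.6 km, bearing=118.0°
Leg 5: dist=6608.2 km, bearing=67.1°
Leg 6: dist=19430.1 km, bearing=57.3°
Total: 54407.4 km

Leg 1: φ1=1.0683614, φ2=0.6964998, Δφ=-0.3718616, Δλ=4.6475046 rad; a=sin²(Δφ/2)+cosφ1·cosφ2·sin²(Δλ/2)=0.2308503840; c=2·atan2(√a, √(1-a))=1.002378629; dist=6371·c=6386.154 ≈ 6386.2 km; running total=6386.2 km
Leg 1 bearing: y=sinΔλ·cosφ2=-0.76547822, x=cosφ1·sinφ2-sinφ1·cosφ2·cosΔλ=0.35252947; θ=atan2(y, x)=-65.2723° <0 so +360° → 294.7277° ≈ 294.7°
Leg 2: φ1=0.6964998, φ2=-0.5575227, Δφ=-1.2540226, Δλ=-0.0087406 rad; a=sin²(Δφ/2)+cosφ1·cosφ2·sin²(Δλ/2)=0.3442611946; c=2·atan2(√a, √(1-a))=1.254048725; dist=6371·c=7989.544 ≈ 7989.5 km; running total=14375.7 km
Leg 2 bearing: y=sinΔλ·cosφ2=-0.00741691, x=cosφ1·sinφ2-sinφ1·cosφ2·cosΔλ=-0.95022455; θ=atan2(y, x)=-179.5528° <0 so +360° → 180.4472° ≈ 180.4°
Leg 3: φ1=-0.5575227, φ2=1.0508627, Δφ=1.6083855, Δλ=-1.5872775 rad; a=sin²(Δφ/2)+cosφ1·cosφ2·sin²(Δλ/2)=0.7330580563; c=2·atan2(√a, √(1-a))=2.055692058; dist=6371·c=13096.814 ≈ 13096.8 km; running total=27472.5 km
Leg 3 bearing: y=sinΔλ·cosφ2=-0.49675503, x=cosφ1·sinφ2-sinφ1·cosφ2·cosΔλ=0.73209987; θ=atan2(y, x)=-34.1582° <0 so +360° → 325.8418° ≈ 325.8°
Leg 4: φ1=1.0508627, φ2=0.9728675, Δφ=-0.0779953, Δλ=0.2217301 rad; a=sin²(Δφ/2)+cosφ1·cosφ2·sin²(Δλ/2)=0.0049435142; c=2·atan2(√a, √(1-a))=0.140736376; dist=6371·c=896.631 ≈ 896.6 km; running total=28369.1 km
Leg 4 bearing: y=sinΔλ·cosφ2=0.12379869, x=cosφ1·sinφ2-sinφ1·cosφ2·cosΔλ=-0.06595595; θ=atan2(y, x)=118.0473° ≈ 118.0°
Leg 5: φ1=0.9728675, φ2=0.6552228, Δφ=-0.3176447, Δλ=1.5596210 rad; a=sin²(Δφ/2)+cosφ1·cosφ2·sin²(Δλ/2)=0.2456968962; c=2·atan2(√a, √(1-a))=1.037231120; dist=6371·c=6608.199 ≈ 6608.2 km; running total=34977.3 km
Leg 5 bearing: y=sinΔλ·cosφ2=0.79286269, x=cosφ1·sinφ2-sinφ1·cosφ2·cosΔλ=0.33569106; θ=atan2(y, x)=67.0526° ≈ 67.1°
Leg 6: φ1=0.6552228, φ2=-0.6034057, Δφ=-1.2586285, Δλ=-3.2354076 rad; a=sin²(Δφ/2)+cosφ1·cosφ2·sin²(Δλ/2)=0.9978933900; c=2·atan2(√a, √(1-a))=3.049764750; dist=6371·c=19430.051 ≈ 19430.1 km; running total=54407.4 km
Leg 6 bearing: y=sinΔλ·cosφ2=0.07713469, x=cosφ1·sinφ2-sinφ1·cosφ2·cosΔλ=0.04958758; θ=atan2(y, x)=57.2643° ≈ 57.3°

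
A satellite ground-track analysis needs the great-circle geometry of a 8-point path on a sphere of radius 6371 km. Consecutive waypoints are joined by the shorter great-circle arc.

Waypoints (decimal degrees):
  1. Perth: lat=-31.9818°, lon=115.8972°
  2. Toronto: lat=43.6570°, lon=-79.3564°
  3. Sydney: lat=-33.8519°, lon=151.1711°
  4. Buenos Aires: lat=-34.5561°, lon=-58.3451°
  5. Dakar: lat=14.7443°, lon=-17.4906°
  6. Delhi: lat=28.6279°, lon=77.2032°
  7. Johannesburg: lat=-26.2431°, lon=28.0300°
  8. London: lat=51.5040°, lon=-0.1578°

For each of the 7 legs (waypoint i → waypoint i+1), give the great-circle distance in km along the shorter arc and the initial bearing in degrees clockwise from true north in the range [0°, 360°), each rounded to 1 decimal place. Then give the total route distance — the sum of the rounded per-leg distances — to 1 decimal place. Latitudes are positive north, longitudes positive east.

Leg 1: dist=18155.2 km, bearing=41.4°
Leg 2: dist=15571.9 km, bearing=266.6°
Leg 3: dist=11810.5 km, bearing=155.0°
Leg 4: dist=6976.2 km, bearing=45.4°
Leg 5: dist=9673.1 km, bearing=61.2°
Leg 6: dist=8047.3 km, bearing=225.4°
Leg 7: dist=9073.9 km, bearing=342.7°
Total: 79308.1 km

Leg 1: φ1=-0.5581877, φ2=0.7619584, Δφ=1.3201461, Δλ=-3.4078182 rad; a=sin²(Δφ/2)+cosφ1·cosφ2·sin²(Δλ/2)=0.9788456549; c=2·atan2(√a, √(1-a))=2.849666498; dist=6371·c=18155.225 ≈ 18155.2 km; running total=18155.2 km
Leg 1 bearing: y=sinΔλ·cosφ2=0.19034311, x=cosφ1·sinφ2-sinφ1·cosφ2·cosΔλ=0.21586305; θ=atan2(y, x)=41.4051° ≈ 41.4°
Leg 2: φ1=0.7619584, φ2=-0.5908271, Δφ=-1.3527855, Δλ=4.0234639 rad; a=sin²(Δφ/2)+cosφ1·cosφ2·sin²(Δλ/2)=0.8832556434; c=2·atan2(√a, √(1-a))=2.444187547; dist=6371·c=15571.919 ≈ 15571.9 km; running total=33727.1 km
Leg 2 bearing: y=sinΔλ·cosφ2=-0.64107242, x=cosφ1·sinφ2-sinφ1·cosφ2·cosΔλ=-0.03855640; θ=atan2(y, x)=-93.4418° <0 so +360° → 266.5582° ≈ 266.6°
Leg 3: φ1=-0.5908271, φ2=-0.6031177, Δφ=-0.0122906, Δλ=-3.6567475 rad; a=sin²(Δφ/2)+cosφ1·cosφ2·sin²(Δλ/2)=0.6396140052; c=2·atan2(√a, √(1-a))=1.853786374; dist=6371·c=11810.473 ≈ 11810.5 km; running total=45537.6 km
Leg 3 bearing: y=sinΔλ·cosφ2=0.40574852, x=cosφ1·sinφ2-sinφ1·cosφ2·cosΔλ=-0.87028723; θ=atan2(y, x)=155.0040° ≈ 155.0°
Leg 4: φ1=-0.6031177, φ2=0.2573366, Δφ=0.8604543, Δλ=0.7130455 rad; a=sin²(Δφ/2)+cosφ1·cosφ2·sin²(Δλ/2)=0.2709719857; c=2·atan2(√a, √(1-a))=1.094989247; dist=6371·c=6976.176 ≈ 6976.2 km; running total=52513.8 km
Leg 4 bearing: y=sinΔλ·cosφ2=0.63260035, x=cosφ1·sinφ2-sinφ1·cosφ2·cosΔλ=0.62450098; θ=atan2(y, x)=45.3691° ≈ 45.4°
Leg 5: φ1=0.2573366, φ2=0.4996511, Δφ=0.2423145, Δλ=1.6527186 rad; a=sin²(Δφ/2)+cosφ1·cosφ2·sin²(Δλ/2)=0.4737615282; c=2·atan2(√a, √(1-a))=1.518295268; dist=6371·c=9673.059 ≈ 9673.1 km; running total=62186.9 km
Leg 5 bearing: y=sinΔλ·cosφ2=0.87480602, x=cosφ1·sinφ2-sinφ1·cosφ2·cosΔλ=0.48162288; θ=atan2(y, x)=61.1651° ≈ 61.2°
Leg 6: φ1=0.4996511, φ2=-0.4580285, Δφ=-0.9576796, Δλ=-0.8582342 rad; a=sin²(Δφ/2)+cosφ1·cosφ2·sin²(Δλ/2)=0.3485779299; c=2·atan2(√a, √(1-a))=1.263120800; dist=6371·c=8047.343 ≈ 8047.3 km; running total=70234.2 km
Leg 6 bearing: y=sinΔλ·cosφ2=-0.67869434, x=cosφ1·sinφ2-sinφ1·cosφ2·cosΔλ=-0.66907355; θ=atan2(y, x)=-134.5910° <0 so +360° → 225.4090° ≈ 225.4°
Leg 7: φ1=-0.4580285, φ2=0.8989144, Δφ=1.3569429, Δλ=-0.4919699 rad; a=sin²(Δφ/2)+cosφ1·cosφ2·sin²(Δλ/2)=0.4269925248; c=2·atan2(√a, √(1-a))=1.424257486; dist=6371·c=9073.944 ≈ 9073.9 km; running total=79308.1 km
Leg 7 bearing: y=sinΔλ·cosφ2=-0.29402713, x=cosφ1·sinφ2-sinφ1·cosφ2·cosΔλ=0.94457804; θ=atan2(y, x)=-17.2903° <0 so +360° → 342.7097° ≈ 342.7°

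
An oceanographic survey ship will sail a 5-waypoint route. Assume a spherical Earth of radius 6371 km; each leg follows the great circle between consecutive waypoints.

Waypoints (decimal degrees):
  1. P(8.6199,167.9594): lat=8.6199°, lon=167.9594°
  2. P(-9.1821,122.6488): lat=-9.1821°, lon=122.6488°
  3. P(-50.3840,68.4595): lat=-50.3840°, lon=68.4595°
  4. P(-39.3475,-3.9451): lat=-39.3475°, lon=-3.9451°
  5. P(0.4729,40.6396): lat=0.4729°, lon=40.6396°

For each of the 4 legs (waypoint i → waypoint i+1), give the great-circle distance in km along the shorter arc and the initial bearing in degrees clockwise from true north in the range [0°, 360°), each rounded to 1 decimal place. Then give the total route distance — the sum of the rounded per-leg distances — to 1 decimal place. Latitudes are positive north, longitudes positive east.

Leg 1: dist=5394.0 km, bearing=249.5°
Leg 2: dist=6736.0 km, bearing=216.4°
Leg 3: dist=5603.9 km, bearing=253.1°
Leg 4: dist=6331.5 km, bearing=56.9°
Total: 24065.4 km

Leg 1: φ1=0.1504456, φ2=-0.1602579, Δφ=-0.3107035, Δλ=-0.7908192 rad; a=sin²(Δφ/2)+cosφ1·cosφ2·sin²(Δλ/2)=0.1687534389; c=2·atan2(√a, √(1-a))=0.846654145; dist=6371·c=5394.034 ≈ 5394.0 km; running total=5394.0 km
Leg 1 bearing: y=sinΔλ·cosφ2=-0.70181986, x=cosφ1·sinφ2-sinφ1·cosφ2·cosΔλ=-0.26182389; θ=atan2(y, x)=-110.4587° <0 so +360° → 249.5413° ≈ 249.5°
Leg 2: φ1=-0.1602579, φ2=-0.8793667, Δφ=-0.7191088, Δλ=-0.9457817 rad; a=sin²(Δφ/2)+cosφ1·cosφ2·sin²(Δλ/2)=0.2543838401; c=2·atan2(√a, √(1-a))=1.057292350; dist=6371·c=6736.010 ≈ 6736.0 km; running total=12130.0 km
Leg 2 bearing: y=sinΔλ·cosφ2=-0.51709636, x=cosφ1·sinφ2-sinφ1·cosφ2·cosΔλ=-0.70092950; θ=atan2(y, x)=-143.5827° <0 so +360° → 216.4173° ≈ 216.4°
Leg 3: φ1=-0.8793667, φ2=-0.6867434, Δφ=0.1926233, Δλ=-1.2636987 rad; a=sin²(Δφ/2)+cosφ1·cosφ2·sin²(Δλ/2)=0.1812653950; c=2·atan2(√a, √(1-a))=0.879587253; dist=6371·c=5603.850 ≈ 5603.9 km; running total=17733.9 km
Leg 3 bearing: y=sinΔλ·cosφ2=-0.73713527, x=cosφ1·sinφ2-sinφ1·cosφ2·cosΔλ=-0.22419768; θ=atan2(y, x)=-106.9170° <0 so +360° → 253.0830° ≈ 253.1°
Leg 4: φ1=-0.6867434, φ2=0.0082537, Δφ=0.6949971, Δλ=0.7781498 rad; a=sin²(Δφ/2)+cosφ1·cosφ2·sin²(Δλ/2)=0.2272432064; c=2·atan2(√a, √(1-a))=0.993794536; dist=6371·c=6331.465 ≈ 6331.5 km; running total=24065.4 km
Leg 4 bearing: y=sinΔλ·cosφ2=0.70193898, x=cosφ1·sinφ2-sinφ1·cosφ2·cosΔλ=0.45792640; θ=atan2(y, x)=56.8806° ≈ 56.9°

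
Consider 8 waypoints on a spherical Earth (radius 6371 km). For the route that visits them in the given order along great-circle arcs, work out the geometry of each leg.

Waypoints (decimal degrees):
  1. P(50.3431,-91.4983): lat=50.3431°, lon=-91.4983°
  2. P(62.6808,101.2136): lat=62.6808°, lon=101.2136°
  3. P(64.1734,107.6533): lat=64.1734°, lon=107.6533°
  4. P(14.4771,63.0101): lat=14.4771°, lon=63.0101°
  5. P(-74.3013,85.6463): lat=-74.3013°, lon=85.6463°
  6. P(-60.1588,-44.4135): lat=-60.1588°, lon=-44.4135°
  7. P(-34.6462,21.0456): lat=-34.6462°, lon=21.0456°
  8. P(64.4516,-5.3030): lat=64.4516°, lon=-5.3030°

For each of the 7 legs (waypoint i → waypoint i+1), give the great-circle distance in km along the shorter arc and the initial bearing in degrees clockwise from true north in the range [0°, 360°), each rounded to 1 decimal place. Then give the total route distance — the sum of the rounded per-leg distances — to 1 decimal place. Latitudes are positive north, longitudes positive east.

Leg 1: dist=7397.6 km, bearing=353.7°
Leg 2: dist=360.5 km, bearing=59.8°
Leg 3: dist=6485.1 km, bearing=233.1°
Leg 4: dist=10000.3 km, bearing=174.0°
Leg 5: dist=4619.9 km, bearing=215.0°
Leg 6: dist=5388.4 km, bearing=89.0°
Leg 7: dist=11257.8 km, bearing=348.7°
Total: 45509.6 km

Leg 1: φ1=0.8786529, φ2=1.0939863, Δφ=0.2153335, Δλ=3.3634572 rad; a=sin²(Δφ/2)+cosφ1·cosφ2·sin²(Δλ/2)=0.3008528703; c=2·atan2(√a, √(1-a))=1.161139842; dist=6371·c=7397.622 ≈ 7397.6 km; running total=7397.6 km
Leg 1 bearing: y=sinΔλ·cosφ2=-0.10099081, x=cosφ1·sinφ2-sinφ1·cosφ2·cosΔλ=0.91168116; θ=atan2(y, x)=-6.3211° <0 so +360° → 353.6789° ≈ 353.7°
Leg 2: φ1=1.0939863, φ2=1.1200371, Δφ=0.0260508, Δλ=0.1123940 rad; a=sin²(Δφ/2)+cosφ1·cosφ2·sin²(Δλ/2)=0.0008004174; c=2·atan2(√a, √(1-a))=0.056590848; dist=6371·c=360.540 ≈ 360.5 km; running total=7758.1 km
Leg 2 bearing: y=sinΔλ·cosφ2=0.04886130, x=cosφ1·sinφ2-sinφ1·cosφ2·cosΔλ=0.02849000; θ=atan2(y, x)=59.7544° ≈ 59.8°
Leg 3: φ1=1.1200371, φ2=0.2526731, Δφ=-0.8673641, Δλ=-0.7791708 rad; a=sin²(Δφ/2)+cosφ1·cosφ2·sin²(Δλ/2)=0.2374282167; c=2·atan2(√a, √(1-a))=1.017912522; dist=6371·c=6485.121 ≈ 6485.1 km; running total=14243.2 km
Leg 3 bearing: y=sinΔλ·cosφ2=-0.68037765, x=cosφ1·sinφ2-sinφ1·cosφ2·cosΔλ=-0.51118538; θ=atan2(y, x)=-126.9185° <0 so +360° → 233.0815° ≈ 233.1°
Leg 4: φ1=0.2526731, φ2=-1.2968023, Δφ=-1.5494754, Δλ=0.3950762 rad; a=sin²(Δφ/2)+cosφ1·cosφ2·sin²(Δλ/2)=0.4994311321; c=2·atan2(√a, √(1-a))=1.569658591; dist=6371·c=10000.295 ≈ 10000.3 km; running total=24243.5 km
Leg 4 bearing: y=sinΔλ·cosφ2=0.10413990, x=cosφ1·sinφ2-sinφ1·cosφ2·cosΔλ=-0.99456201; θ=atan2(y, x)=174.0224° ≈ 174.0°
Leg 5: φ1=-1.2968023, φ2=-1.0499691, Δφ=0.2468332, Δλ=-2.2699717 rad; a=sin²(Δφ/2)+cosφ1·cosφ2·sin²(Δλ/2)=0.1258001847; c=2·atan2(√a, √(1-a))=0.725150471; dist=6371·c=4619.934 ≈ 4619.9 km; running total=28863.4 km
Leg 5 bearing: y=sinΔλ·cosφ2=-0.38084801, x=cosφ1·sinφ2-sinφ1·cosφ2·cosΔλ=-0.54300349; θ=atan2(y, x)=-144.9552° <0 so +360° → 215.0448° ≈ 215.0°
Leg 6: φ1=-1.0499691, φ2=-0.6046903, Δφ=0.4452789, Δλ=1.1424768 rad; a=sin²(Δφ/2)+cosφ1·cosφ2·sin²(Δλ/2)=0.1684232069; c=2·atan2(√a, √(1-a))=0.845772087; dist=6371·c=5388.414 ≈ 5388.4 km; running total=34251.8 km
Leg 6 bearing: y=sinΔλ·cosφ2=0.74836160, x=cosφ1·sinφ2-sinφ1·cosφ2·cosΔλ=0.01349955; θ=atan2(y, x)=88.9666° ≈ 89.0°
Leg 7: φ1=-0.6046903, φ2=1.1248926, Δφ=1.7295829, Δλ=-0.4598698 rad; a=sin²(Δφ/2)+cosφ1·cosφ2·sin²(Δλ/2)=0.5974900726; c=2·atan2(√a, √(1-a))=1.767033534; dist=6371·c=11257.771 ≈ 11257.8 km; running total=45509.6 km
Leg 7 bearing: y=sinΔλ·cosφ2=-0.19141270, x=cosφ1·sinφ2-sinφ1·cosφ2·cosΔλ=0.96194798; θ=atan2(y, x)=-11.2540° <0 so +360° → 348.7460° ≈ 348.7°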